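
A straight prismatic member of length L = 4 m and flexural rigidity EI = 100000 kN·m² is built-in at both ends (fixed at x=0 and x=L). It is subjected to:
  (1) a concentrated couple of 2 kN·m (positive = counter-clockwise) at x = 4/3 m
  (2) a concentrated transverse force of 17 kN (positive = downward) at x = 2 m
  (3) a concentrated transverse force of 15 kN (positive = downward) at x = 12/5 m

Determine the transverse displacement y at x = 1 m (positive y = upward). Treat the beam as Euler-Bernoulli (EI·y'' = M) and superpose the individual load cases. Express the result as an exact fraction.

Load 1 — applied couple M₀=2 kN·m at a=4/3 m (b=L-a=8/3):
  y_1 = (R_Ax³/6 - M_Ax²/2)/EI  [x≤a] with R_A=2/3, M_A=0 = ((2/3)·1³/6 - 0·1²/2)/100000 = 1/900000 m
Load 2 — point force P=17 kN at a=2 m (b=L-a=2):
  y_2 = -Pb²x²(3aL-(3a+b)x)/(6L³EI)  [x≤a] = -17·2²·1²·(3·2·4-(3·2+2)·1)/(6·4³·100000) = -17/600000 m
Load 3 — point force P=15 kN at a=12/5 m (b=L-a=8/5):
  y_3 = -Pb²x²(3aL-(3a+b)x)/(6L³EI)  [x≤a] = -15·(8/5)²·1²·(3·(12/5)·4-(3·(12/5)+(8/5))·1)/(6·4³·100000) = -1/50000 m
Superposition: y = Σ y_i = -17/360000 m ≈ -0.000047 m

y(1) = -17/360000 m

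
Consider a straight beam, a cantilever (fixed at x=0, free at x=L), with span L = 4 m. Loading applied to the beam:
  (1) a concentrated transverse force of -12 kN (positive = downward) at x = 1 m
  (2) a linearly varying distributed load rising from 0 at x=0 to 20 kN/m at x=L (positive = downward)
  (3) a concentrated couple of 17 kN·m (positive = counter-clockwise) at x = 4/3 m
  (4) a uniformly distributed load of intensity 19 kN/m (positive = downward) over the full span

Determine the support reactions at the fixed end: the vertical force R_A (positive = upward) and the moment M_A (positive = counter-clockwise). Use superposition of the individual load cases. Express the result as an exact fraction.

Load 1 — point force P=-12 kN at a=1 m (b=L-a=3):
  R_A = P = (-12) = -12 kN
  M_A = Pa = (-12)·1 = -12 kN·m
Load 2 — triangular load w₀=20 kN/m (0→w₀ over full span):
  R_A = w₀L/2 = 20·4/2 = 40 kN
  M_A = w₀L²/3 = 20·4²/3 = 320/3 kN·m
Load 3 — applied couple M₀=17 kN·m at a=4/3 m (b=L-a=8/3):
  R_A = 0 kN
  M_A = -M₀ = -17 kN·m
Load 4 — uniform load w=19 kN/m over full span:
  R_A = wL = 19·4 = 76 kN
  M_A = wL²/2 = 19·4²/2 = 152 kN·m
Superposition: R_A = 104 kN, M_A = 689/3 kN·m

R_A = 104 kN, M_A = 689/3 kN·m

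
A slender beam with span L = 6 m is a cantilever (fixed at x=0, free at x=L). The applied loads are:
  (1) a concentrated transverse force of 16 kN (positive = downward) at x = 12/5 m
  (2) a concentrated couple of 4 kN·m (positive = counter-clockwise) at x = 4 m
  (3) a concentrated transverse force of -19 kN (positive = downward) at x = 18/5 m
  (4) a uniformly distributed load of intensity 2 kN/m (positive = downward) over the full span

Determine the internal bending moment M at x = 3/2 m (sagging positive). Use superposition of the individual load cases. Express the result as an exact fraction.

Load 1 — point force P=16 kN at a=12/5 m (b=L-a=18/5):
  M_1 = -P(a-x)  [x≤a] = -16·((12/5)-(3/2)) = -72/5 kN·m
Load 2 — applied couple M₀=4 kN·m at a=4 m (b=L-a=2):
  M_2 = M₀  [x≤a] = 4 = 4 kN·m
Load 3 — point force P=-19 kN at a=18/5 m (b=L-a=12/5):
  M_3 = -P(a-x)  [x≤a] = -(-19)·((18/5)-(3/2)) = 399/10 kN·m
Load 4 — uniform load w=2 kN/m over full span:
  M_4 = -w(L-x)²/2 = -2·(6-(3/2))²/2 = -81/4 kN·m
Superposition: M = Σ M_i = 37/4 kN·m ≈ 9.250000 kN·m

M(3/2) = 37/4 kN·m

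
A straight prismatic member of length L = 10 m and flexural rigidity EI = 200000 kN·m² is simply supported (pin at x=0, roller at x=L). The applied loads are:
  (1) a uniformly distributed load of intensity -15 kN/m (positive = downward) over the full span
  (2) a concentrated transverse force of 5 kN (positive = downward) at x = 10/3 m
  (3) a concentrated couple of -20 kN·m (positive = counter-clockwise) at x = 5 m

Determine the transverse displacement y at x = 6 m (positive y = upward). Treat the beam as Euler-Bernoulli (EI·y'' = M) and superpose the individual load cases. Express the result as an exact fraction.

Load 1 — uniform load w=-15 kN/m over full span:
  y_1 = -wx(L³-2Lx²+x³)/(24EI) = -(-15)·6·(10³-2·10·6²+6³)/(24·200000) = 93/10000 m
Load 2 — point force P=5 kN at a=10/3 m (b=L-a=20/3):
  y_2 = -Pa(L-x)(2Lx-a²-x²)/(6LEI)  [x>a] = -5·(10/3)·(10-6)·(2·10·6-(10/3)²-6²)/(6·10·200000) = -41/101250 m
Load 3 — applied couple M₀=-20 kN·m at a=5 m (b=L-a=5):
  y_3 = (M₀x³/(6L)-M₀(x-a)²/2+C₁x)/EI  [x>a] with C₁=M₀(3b²-L²)/(6L)=25/3 = ((-20)·6³/(6·10)-(-20)·(6-5)²/2+(25/3)·6)/200000 = -3/50000 m
Superposition: y = Σ y_i = 17891/2025000 m ≈ 0.008835 m

y(6) = 17891/2025000 m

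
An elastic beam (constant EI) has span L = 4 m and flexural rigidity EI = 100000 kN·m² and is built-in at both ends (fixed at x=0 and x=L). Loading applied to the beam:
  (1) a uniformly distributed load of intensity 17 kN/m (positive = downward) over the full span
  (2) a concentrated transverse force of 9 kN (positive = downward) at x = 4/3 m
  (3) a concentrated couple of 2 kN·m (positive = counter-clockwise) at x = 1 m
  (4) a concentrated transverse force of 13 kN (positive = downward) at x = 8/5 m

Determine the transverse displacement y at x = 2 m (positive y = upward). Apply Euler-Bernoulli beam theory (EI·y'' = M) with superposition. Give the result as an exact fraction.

Load 1 — uniform load w=17 kN/m over full span:
  y_1 = -wx²(L-x)²/(24EI) = -17·2²·(4-2)²/(24·100000) = -17/150000 m
Load 2 — point force P=9 kN at a=4/3 m (b=L-a=8/3):
  y_2 = -Pa²(L-x)²(3bL-(3b+a)(L-x))/(6L³EI)  [x>a] = -9·(4/3)²·(4-2)²·(3·(8/3)·4-(3·(8/3)+(4/3))·(4-2))/(6·4³·100000) = -1/45000 m
Load 3 — applied couple M₀=2 kN·m at a=1 m (b=L-a=3):
  y_3 = (R_Ax³/6 - M_Ax²/2 - M₀(x-a)²/2)/EI  [x>a] with R_A=9/16, M_A=-3/8 = ((9/16)·2³/6 - (-3/8)·2²/2 - 2·(2-1)²/2)/100000 = 1/200000 m
Load 4 — point force P=13 kN at a=8/5 m (b=L-a=12/5):
  y_4 = -Pa²(L-x)²(3bL-(3b+a)(L-x))/(6L³EI)  [x>a] = -13·(8/5)²·(4-2)²·(3·(12/5)·4-(3·(12/5)+(8/5))·(4-2))/(6·4³·100000) = -91/2343750 m
Superposition: y = Σ y_i = -38111/225000000 m ≈ -0.000169 m

y(2) = -38111/225000000 m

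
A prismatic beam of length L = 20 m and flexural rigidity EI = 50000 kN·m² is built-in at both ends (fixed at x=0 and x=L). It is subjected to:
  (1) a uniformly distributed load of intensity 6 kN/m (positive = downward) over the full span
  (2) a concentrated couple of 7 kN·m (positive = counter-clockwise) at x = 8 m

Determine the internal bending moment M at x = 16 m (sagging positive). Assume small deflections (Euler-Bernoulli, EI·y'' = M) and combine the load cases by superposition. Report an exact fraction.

M(16) = -972/125 kN·m

Load 1 — uniform load w=6 kN/m over full span:
  M_1 = wLx/2 - wL²/12 - wx²/2 = 6·20·16/2 - 6·20²/12 - 6·16²/2 = -8 kN·m
Load 2 — applied couple M₀=7 kN·m at a=8 m (b=L-a=12):
  M_2 = R_Ax - M_A - M₀  [x>a] with R_A=63/125, M_A=21/25 = (63/125)·16 - (21/25) - 7 = 28/125 kN·m
Superposition: M = Σ M_i = -972/125 kN·m ≈ -7.776000 kN·m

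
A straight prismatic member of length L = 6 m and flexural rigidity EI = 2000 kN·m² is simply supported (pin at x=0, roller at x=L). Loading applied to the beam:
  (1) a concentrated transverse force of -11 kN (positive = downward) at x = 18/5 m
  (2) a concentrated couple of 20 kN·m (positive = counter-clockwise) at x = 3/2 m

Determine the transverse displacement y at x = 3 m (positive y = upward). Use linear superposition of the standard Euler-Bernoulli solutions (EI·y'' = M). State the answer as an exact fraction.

y(3) = 40239/1000000 m

Load 1 — point force P=-11 kN at a=18/5 m (b=L-a=12/5):
  y_1 = -Pbx(L²-b²-x²)/(6LEI)  [x≤a] = -(-11)·(12/5)·3·(6²-(12/5)²-3²)/(6·6·2000) = 5841/250000 m
Load 2 — applied couple M₀=20 kN·m at a=3/2 m (b=L-a=9/2):
  y_2 = (M₀x³/(6L)-M₀(x-a)²/2+C₁x)/EI  [x>a] with C₁=M₀(3b²-L²)/(6L)=55/4 = (20·3³/(6·6)-20·(3-(3/2))²/2+(55/4)·3)/2000 = 27/1600 m
Superposition: y = Σ y_i = 40239/1000000 m ≈ 0.040239 m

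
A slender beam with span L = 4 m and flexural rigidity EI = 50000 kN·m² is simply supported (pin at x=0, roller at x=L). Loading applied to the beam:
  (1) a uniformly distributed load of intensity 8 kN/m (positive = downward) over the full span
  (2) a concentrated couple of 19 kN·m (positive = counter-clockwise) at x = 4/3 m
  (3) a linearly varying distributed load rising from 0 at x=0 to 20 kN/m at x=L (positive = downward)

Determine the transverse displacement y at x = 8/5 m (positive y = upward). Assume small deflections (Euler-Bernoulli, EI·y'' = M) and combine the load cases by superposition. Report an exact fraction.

y(8/5) = -18449/19531250 m

Load 1 — uniform load w=8 kN/m over full span:
  y_1 = -wx(L³-2Lx²+x³)/(24EI) = -8·(8/5)·(4³-2·4·(8/5)²+(8/5)³)/(24·50000) = -992/1953125 m
Load 2 — applied couple M₀=19 kN·m at a=4/3 m (b=L-a=8/3):
  y_2 = (M₀x³/(6L)-M₀(x-a)²/2+C₁x)/EI  [x>a] with C₁=M₀(3b²-L²)/(6L)=38/9 = (19·(8/5)³/(6·4)-19·((8/5)-(4/3))²/2+(38/9)·(8/5))/50000 = 437/2343750 m
Load 3 — triangular load w₀=20 kN/m (0→w₀ over full span):
  y_3 = -w₀x(7L⁴-10L²x²+3x⁴)/(360LEI) = -20·(8/5)·(7·4⁴-10·4²·(8/5)²+3·(8/5)⁴)/(360·4·50000) = -18256/29296875 m
Superposition: y = Σ y_i = -18449/19531250 m ≈ -0.000945 m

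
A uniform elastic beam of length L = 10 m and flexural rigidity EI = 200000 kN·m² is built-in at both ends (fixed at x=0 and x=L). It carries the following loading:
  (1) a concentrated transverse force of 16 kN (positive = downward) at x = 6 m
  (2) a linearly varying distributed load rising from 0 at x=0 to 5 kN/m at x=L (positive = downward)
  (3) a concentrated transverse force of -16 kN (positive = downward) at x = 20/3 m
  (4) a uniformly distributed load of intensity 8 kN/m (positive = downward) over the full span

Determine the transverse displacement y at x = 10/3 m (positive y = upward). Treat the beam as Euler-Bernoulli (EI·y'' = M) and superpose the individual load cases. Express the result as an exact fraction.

Load 1 — point force P=16 kN at a=6 m (b=L-a=4):
  y_1 = -Pb²x²(3aL-(3a+b)x)/(6L³EI)  [x≤a] = -16·4²·(10/3)²·(3·6·10-(3·6+4)·(10/3))/(6·10³·200000) = -64/253125 m
Load 2 — triangular load w₀=5 kN/m (0→w₀ over full span):
  y_2 = -w₀x²(L-x)²(x+2L)/(120LEI) = -5·(10/3)²·(10-(10/3))²·((10/3)+2·10)/(120·10·200000) = -7/29160 m
Load 3 — point force P=-16 kN at a=20/3 m (b=L-a=10/3):
  y_3 = -Pb²x²(3aL-(3a+b)x)/(6L³EI)  [x≤a] = -(-16)·(10/3)²·(10/3)²·(3·(20/3)·10-(3·(20/3)+(10/3))·(10/3))/(6·10³·200000) = 11/54675 m
Load 4 — uniform load w=8 kN/m over full span:
  y_4 = -wx²(L-x)²/(24EI) = -8·(10/3)²·(10-(10/3))²/(24·200000) = -1/1215 m
Superposition: y = Σ y_i = -60949/54675000 m ≈ -0.001115 m

y(10/3) = -60949/54675000 m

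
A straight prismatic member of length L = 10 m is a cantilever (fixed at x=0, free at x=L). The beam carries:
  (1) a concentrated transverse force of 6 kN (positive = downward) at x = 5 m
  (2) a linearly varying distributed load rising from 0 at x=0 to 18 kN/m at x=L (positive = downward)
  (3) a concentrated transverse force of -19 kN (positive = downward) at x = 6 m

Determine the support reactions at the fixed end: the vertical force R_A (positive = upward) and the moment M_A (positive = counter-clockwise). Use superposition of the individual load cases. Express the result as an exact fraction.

R_A = 77 kN, M_A = 516 kN·m

Load 1 — point force P=6 kN at a=5 m (b=L-a=5):
  R_A = P = 6 kN
  M_A = Pa = 6·5 = 30 kN·m
Load 2 — triangular load w₀=18 kN/m (0→w₀ over full span):
  R_A = w₀L/2 = 18·10/2 = 90 kN
  M_A = w₀L²/3 = 18·10²/3 = 600 kN·m
Load 3 — point force P=-19 kN at a=6 m (b=L-a=4):
  R_A = P = (-19) = -19 kN
  M_A = Pa = (-19)·6 = -114 kN·m
Superposition: R_A = 77 kN, M_A = 516 kN·m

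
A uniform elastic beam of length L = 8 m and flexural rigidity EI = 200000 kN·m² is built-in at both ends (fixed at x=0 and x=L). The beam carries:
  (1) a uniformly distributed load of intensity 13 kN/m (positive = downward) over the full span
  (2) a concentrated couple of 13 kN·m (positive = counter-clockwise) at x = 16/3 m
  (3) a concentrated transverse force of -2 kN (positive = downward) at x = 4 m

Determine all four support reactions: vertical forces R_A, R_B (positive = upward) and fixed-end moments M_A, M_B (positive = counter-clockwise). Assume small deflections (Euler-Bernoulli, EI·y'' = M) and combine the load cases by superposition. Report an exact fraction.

Load 1 — uniform load w=13 kN/m over full span:
  R_A = wL/2 = 13·8/2 = 52 kN
  M_A = wL²/12 = 13·8²/12 = 208/3 kN·m
  R_B = wL/2 = 13·8/2 = 52 kN
  M_B = -wL²/12 = -13·8²/12 = -208/3 kN·m
Load 2 — applied couple M₀=13 kN·m at a=16/3 m (b=L-a=8/3):
  R_A = 6M₀ab/L³ = 6·13·(16/3)·(8/3)/8³ = 13/6 kN
  M_A = M₀b(2a-b)/L² = 13·(8/3)·(2·(16/3)-(8/3))/8² = 13/3 kN·m
  R_B = -6M₀ab/L³ = -6·13·(16/3)·(8/3)/8³ = -13/6 kN
  M_B = M₀a(2b-a)/L² = 13·(16/3)·(2·(8/3)-(16/3))/8² = 0 kN·m
Load 3 — point force P=-2 kN at a=4 m (b=L-a=4):
  R_A = Pb²(3a+b)/L³ = (-2)·4²·(3·4+4)/8³ = -1 kN
  M_A = Pab²/L² = (-2)·4·4²/8² = -2 kN·m
  R_B = Pa²(a+3b)/L³ = (-2)·4²·(4+3·4)/8³ = -1 kN
  M_B = -Pa²b/L² = -(-2)·4²·4/8² = 2 kN·m
Superposition: R_A = 319/6 kN, M_A = 215/3 kN·m, R_B = 293/6 kN, M_B = -202/3 kN·m

R_A = 319/6 kN, M_A = 215/3 kN·m, R_B = 293/6 kN, M_B = -202/3 kN·m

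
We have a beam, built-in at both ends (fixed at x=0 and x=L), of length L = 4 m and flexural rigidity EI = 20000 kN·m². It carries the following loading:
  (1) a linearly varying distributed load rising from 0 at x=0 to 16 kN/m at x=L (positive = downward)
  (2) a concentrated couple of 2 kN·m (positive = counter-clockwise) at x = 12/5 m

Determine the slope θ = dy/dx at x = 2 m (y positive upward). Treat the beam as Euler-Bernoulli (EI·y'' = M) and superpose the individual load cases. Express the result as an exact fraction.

Load 1 — triangular load w₀=16 kN/m (0→w₀ over full span):
  θ_1 = -w₀(2x(L-x)(L-2x)(x+2L)+x²(L-x)²)/(120LEI) = -16·(2·2·(4-2)·(4-2·2)·(2+2·4)+2²·(4-2)²)/(120·4·20000) = -1/37500 rad
Load 2 — applied couple M₀=2 kN·m at a=12/5 m (b=L-a=8/5):
  θ_2 = (R_Ax²/2 - M_Ax)/EI  [x≤a] with R_A=18/25, M_A=16/25 = ((18/25)·2²/2 - (16/25)·2)/20000 = 1/125000 rad
Superposition: θ = Σ θ_i = -7/375000 rad ≈ -0.000019 rad

θ(2) = -7/375000 rad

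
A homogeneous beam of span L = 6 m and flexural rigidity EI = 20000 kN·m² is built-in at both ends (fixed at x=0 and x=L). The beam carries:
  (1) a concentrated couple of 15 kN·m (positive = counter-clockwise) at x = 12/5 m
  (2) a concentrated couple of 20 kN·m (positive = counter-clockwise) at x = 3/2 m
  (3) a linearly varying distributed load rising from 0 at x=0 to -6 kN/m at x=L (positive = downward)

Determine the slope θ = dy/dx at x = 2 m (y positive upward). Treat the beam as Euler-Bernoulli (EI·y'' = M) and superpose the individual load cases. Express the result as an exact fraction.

Load 1 — applied couple M₀=15 kN·m at a=12/5 m (b=L-a=18/5):
  θ_1 = (R_Ax²/2 - M_Ax)/EI  [x≤a] with R_A=18/5, M_A=9/5 = ((18/5)·2²/2 - (9/5)·2)/20000 = 9/50000 rad
Load 2 — applied couple M₀=20 kN·m at a=3/2 m (b=L-a=9/2):
  θ_2 = (R_Ax²/2 - M_Ax - M₀(x-a))/EI  [x>a] with R_A=15/4, M_A=-15/4 = ((15/4)·2²/2 - (-15/4)·2 - 20·(2-(3/2)))/20000 = 1/4000 rad
Load 3 — triangular load w₀=-6 kN/m (0→w₀ over full span):
  θ_3 = -w₀(2x(L-x)(L-2x)(x+2L)+x²(L-x)²)/(120LEI) = -(-6)·(2·2·(6-2)·(6-2·2)·(2+2·6)+2²·(6-2)²)/(120·6·20000) = 2/9375 rad
Superposition: θ = Σ θ_i = 193/300000 rad ≈ 0.000643 rad

θ(2) = 193/300000 rad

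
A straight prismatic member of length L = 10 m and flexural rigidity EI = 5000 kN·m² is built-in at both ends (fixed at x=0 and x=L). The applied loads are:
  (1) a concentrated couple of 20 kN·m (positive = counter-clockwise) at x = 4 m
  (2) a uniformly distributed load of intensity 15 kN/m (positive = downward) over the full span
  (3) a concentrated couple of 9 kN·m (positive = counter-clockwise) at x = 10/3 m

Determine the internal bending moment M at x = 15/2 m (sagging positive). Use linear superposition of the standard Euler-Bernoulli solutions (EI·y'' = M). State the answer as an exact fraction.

M(15/2) = 593/40 kN·m

Load 1 — applied couple M₀=20 kN·m at a=4 m (b=L-a=6):
  M_1 = R_Ax - M_A - M₀  [x>a] with R_A=72/25, M_A=12/5 = (72/25)·(15/2) - (12/5) - 20 = -4/5 kN·m
Load 2 — uniform load w=15 kN/m over full span:
  M_2 = wLx/2 - wL²/12 - wx²/2 = 15·10·(15/2)/2 - 15·10²/12 - 15·(15/2)²/2 = 125/8 kN·m
Load 3 — applied couple M₀=9 kN·m at a=10/3 m (b=L-a=20/3):
  M_3 = R_Ax - M_A - M₀  [x>a] with R_A=6/5, M_A=0 = (6/5)·(15/2) - 0 - 9 = 0 kN·m
Superposition: M = Σ M_i = 593/40 kN·m ≈ 14.825000 kN·m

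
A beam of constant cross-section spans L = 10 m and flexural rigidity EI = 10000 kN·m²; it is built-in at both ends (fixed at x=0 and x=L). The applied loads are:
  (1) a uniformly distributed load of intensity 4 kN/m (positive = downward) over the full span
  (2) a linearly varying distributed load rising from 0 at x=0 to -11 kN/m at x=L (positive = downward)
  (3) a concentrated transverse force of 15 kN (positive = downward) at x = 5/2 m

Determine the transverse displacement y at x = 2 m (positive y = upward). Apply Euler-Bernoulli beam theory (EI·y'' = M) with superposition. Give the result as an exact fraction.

y(2) = -6541/4000000 m

Load 1 — uniform load w=4 kN/m over full span:
  y_1 = -wx²(L-x)²/(24EI) = -4·2²·(10-2)²/(24·10000) = -8/1875 m
Load 2 — triangular load w₀=-11 kN/m (0→w₀ over full span):
  y_2 = -w₀x²(L-x)²(x+2L)/(120LEI) = -(-11)·2²·(10-2)²·(2+2·10)/(120·10·10000) = 242/46875 m
Load 3 — point force P=15 kN at a=5/2 m (b=L-a=15/2):
  y_3 = -Pb²x²(3aL-(3a+b)x)/(6L³EI)  [x≤a] = -15·(15/2)²·2²·(3·(5/2)·10-(3·(5/2)+(15/2))·2)/(6·10³·10000) = -81/32000 m
Superposition: y = Σ y_i = -6541/4000000 m ≈ -0.001635 m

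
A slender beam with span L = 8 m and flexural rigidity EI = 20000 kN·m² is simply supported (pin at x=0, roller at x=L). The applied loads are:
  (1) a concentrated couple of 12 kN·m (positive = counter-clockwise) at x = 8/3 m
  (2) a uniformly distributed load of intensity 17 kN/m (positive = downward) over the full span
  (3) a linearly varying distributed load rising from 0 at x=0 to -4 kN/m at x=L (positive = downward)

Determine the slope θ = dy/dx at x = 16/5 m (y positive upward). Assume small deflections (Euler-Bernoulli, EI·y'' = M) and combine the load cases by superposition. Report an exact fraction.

Load 1 — applied couple M₀=12 kN·m at a=8/3 m (b=L-a=16/3):
  θ_1 = (M₀x²/(2L)-M₀(x-a)+C₁)/EI  [x>a] with C₁=M₀(3b²-L²)/(6L)=16/3 = (12·(16/5)²/(2·8)-12·((16/5)-(8/3))+(16/3))/20000 = 31/93750 rad
Load 2 — uniform load w=17 kN/m over full span:
  θ_2 = -w(L³-6Lx²+4x³)/(24EI) = -17·(8³-6·8·(16/5)²+4·(16/5)³)/(24·20000) = -1258/234375 rad
Load 3 — triangular load w₀=-4 kN/m (0→w₀ over full span):
  θ_3 = -w₀(7L⁴-30L²x²+15x⁴)/(360LEI) = -(-4)·(7·8⁴-30·8²·(16/5)²+15·(16/5)⁴)/(360·8·20000) = 2584/3515625 rad
Superposition: θ = Σ θ_i = -30247/7031250 rad ≈ -0.004302 rad

θ(16/5) = -30247/7031250 rad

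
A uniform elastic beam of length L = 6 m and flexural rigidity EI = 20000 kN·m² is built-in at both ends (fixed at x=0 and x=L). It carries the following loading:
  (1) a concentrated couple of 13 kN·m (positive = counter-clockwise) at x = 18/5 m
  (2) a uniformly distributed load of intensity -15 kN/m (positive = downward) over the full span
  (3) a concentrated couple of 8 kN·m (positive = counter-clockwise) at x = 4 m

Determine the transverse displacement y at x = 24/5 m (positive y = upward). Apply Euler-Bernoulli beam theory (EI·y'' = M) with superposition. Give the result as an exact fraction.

y(24/5) = 31951/31250000 m

Load 1 — applied couple M₀=13 kN·m at a=18/5 m (b=L-a=12/5):
  y_1 = (R_Ax³/6 - M_Ax²/2 - M₀(x-a)²/2)/EI  [x>a] with R_A=78/25, M_A=104/25 = ((78/25)·(24/5)³/6 - (104/25)·(24/5)²/2 - 13·((24/5)-(18/5))²/2)/20000 = 351/31250000 m
Load 2 — uniform load w=-15 kN/m over full span:
  y_2 = -wx²(L-x)²/(24EI) = -(-15)·(24/5)²·(6-(24/5))²/(24·20000) = 81/78125 m
Load 3 — applied couple M₀=8 kN·m at a=4 m (b=L-a=2):
  y_3 = (R_Ax³/6 - M_Ax²/2 - M₀(x-a)²/2)/EI  [x>a] with R_A=16/9, M_A=8/3 = ((16/9)·(24/5)³/6 - (8/3)·(24/5)²/2 - 8·((24/5)-4)²/2)/20000 = -2/78125 m
Superposition: y = Σ y_i = 31951/31250000 m ≈ 0.001022 m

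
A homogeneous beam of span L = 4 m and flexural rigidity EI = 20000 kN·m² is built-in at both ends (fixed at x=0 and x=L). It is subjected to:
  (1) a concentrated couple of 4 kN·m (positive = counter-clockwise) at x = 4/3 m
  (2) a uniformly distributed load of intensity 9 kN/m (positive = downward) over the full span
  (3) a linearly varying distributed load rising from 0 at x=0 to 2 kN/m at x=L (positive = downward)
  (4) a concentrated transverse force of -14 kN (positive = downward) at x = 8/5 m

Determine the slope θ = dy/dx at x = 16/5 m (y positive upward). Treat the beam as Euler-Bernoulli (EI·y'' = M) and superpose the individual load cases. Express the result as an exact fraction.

Load 1 — applied couple M₀=4 kN·m at a=4/3 m (b=L-a=8/3):
  θ_1 = (R_Ax²/2 - M_Ax - M₀(x-a))/EI  [x>a] with R_A=4/3, M_A=0 = ((4/3)·(16/5)²/2 - 0·(16/5) - 4·((16/5)-(4/3)))/20000 = -1/31250 rad
Load 2 — uniform load w=9 kN/m over full span:
  θ_2 = -wx(L-x)(L-2x)/(12EI) = -9·(16/5)·(4-(16/5))·(4-2·(16/5))/(12·20000) = 18/78125 rad
Load 3 — triangular load w₀=2 kN/m (0→w₀ over full span):
  θ_3 = -w₀(2x(L-x)(L-2x)(x+2L)+x²(L-x)²)/(120LEI) = -2·(2·(16/5)·(4-(16/5))·(4-2·(16/5))·((16/5)+2·4)+(16/5)²·(4-(16/5))²)/(120·4·20000) = 32/1171875 rad
Load 4 — point force P=-14 kN at a=8/5 m (b=L-a=12/5):
  θ_4 = Pa²(L-x)(2bL-(3b+a)(L-x))/(2L³EI)  [x>a] = (-14)·(8/5)²·(4-(16/5))·(2·(12/5)·4-(3·(12/5)+(8/5))·(4-(16/5)))/(2·4³·20000) = -266/1953125 rad
Superposition: θ = Σ θ_i = 1049/11718750 rad ≈ 0.000090 rad

θ(16/5) = 1049/11718750 rad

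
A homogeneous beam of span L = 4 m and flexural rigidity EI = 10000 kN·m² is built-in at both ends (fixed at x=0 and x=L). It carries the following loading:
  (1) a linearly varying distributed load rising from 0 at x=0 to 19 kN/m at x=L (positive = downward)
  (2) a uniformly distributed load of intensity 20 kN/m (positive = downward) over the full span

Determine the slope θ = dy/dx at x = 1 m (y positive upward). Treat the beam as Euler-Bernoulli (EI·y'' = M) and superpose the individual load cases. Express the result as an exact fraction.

θ(1) = -2341/1600000 rad

Load 1 — triangular load w₀=19 kN/m (0→w₀ over full span):
  θ_1 = -w₀(2x(L-x)(L-2x)(x+2L)+x²(L-x)²)/(120LEI) = -19·(2·1·(4-1)·(4-2·1)·(1+2·4)+1²·(4-1)²)/(120·4·10000) = -741/1600000 rad
Load 2 — uniform load w=20 kN/m over full span:
  θ_2 = -wx(L-x)(L-2x)/(12EI) = -20·1·(4-1)·(4-2·1)/(12·10000) = -1/1000 rad
Superposition: θ = Σ θ_i = -2341/1600000 rad ≈ -0.001463 rad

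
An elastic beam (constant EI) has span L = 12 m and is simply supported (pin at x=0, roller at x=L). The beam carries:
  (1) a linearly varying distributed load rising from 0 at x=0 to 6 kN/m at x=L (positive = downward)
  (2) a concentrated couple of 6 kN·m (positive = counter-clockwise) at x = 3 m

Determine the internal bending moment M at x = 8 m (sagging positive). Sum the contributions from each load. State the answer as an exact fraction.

M(8) = 154/3 kN·m

Load 1 — triangular load w₀=6 kN/m (0→w₀ over full span):
  M_1 = w₀Lx/6 - w₀x³/(6L) = 6·12·8/6 - 6·8³/(6·12) = 160/3 kN·m
Load 2 — applied couple M₀=6 kN·m at a=3 m (b=L-a=9):
  M_2 = M₀x/L - M₀  [x>a] = 6·8/12 - 6 = -2 kN·m
Superposition: M = Σ M_i = 154/3 kN·m ≈ 51.333333 kN·m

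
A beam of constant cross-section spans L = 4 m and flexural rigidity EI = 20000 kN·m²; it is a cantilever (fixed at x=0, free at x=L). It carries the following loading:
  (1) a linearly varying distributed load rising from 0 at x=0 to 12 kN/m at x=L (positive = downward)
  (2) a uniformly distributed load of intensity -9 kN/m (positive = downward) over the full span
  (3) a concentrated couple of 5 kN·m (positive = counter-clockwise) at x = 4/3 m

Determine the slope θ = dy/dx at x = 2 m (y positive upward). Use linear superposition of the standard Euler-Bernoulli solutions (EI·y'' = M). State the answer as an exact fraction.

Load 1 — triangular load w₀=12 kN/m (0→w₀ over full span):
  θ_1 = (w₀Lx²/4-w₀L²x/3-w₀x⁴/(24L))/EI = (12·4·2²/4-12·4²·2/3-12·2⁴/(24·4))/20000 = -41/10000 rad
Load 2 — uniform load w=-9 kN/m over full span:
  θ_2 = -wx(x²-3Lx+3L²)/(6EI) = -(-9)·2·(2²-3·4·2+3·4²)/(6·20000) = 21/5000 rad
Load 3 — applied couple M₀=5 kN·m at a=4/3 m (b=L-a=8/3):
  θ_3 = M₀a/EI  [x>a] = 5·(4/3)/20000 = 1/3000 rad
Superposition: θ = Σ θ_i = 13/30000 rad ≈ 0.000433 rad

θ(2) = 13/30000 rad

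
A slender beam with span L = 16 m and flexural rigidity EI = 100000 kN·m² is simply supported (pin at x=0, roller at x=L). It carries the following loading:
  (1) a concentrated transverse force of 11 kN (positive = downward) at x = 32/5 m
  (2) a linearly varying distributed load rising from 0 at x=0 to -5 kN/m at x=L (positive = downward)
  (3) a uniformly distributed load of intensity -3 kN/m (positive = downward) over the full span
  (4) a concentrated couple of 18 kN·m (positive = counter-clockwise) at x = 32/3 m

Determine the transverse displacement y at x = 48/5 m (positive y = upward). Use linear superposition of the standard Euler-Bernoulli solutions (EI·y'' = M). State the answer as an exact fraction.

y(48/5) = 1039688/29296875 m

Load 1 — point force P=11 kN at a=32/5 m (b=L-a=48/5):
  y_1 = -Pa(L-x)(2Lx-a²-x²)/(6LEI)  [x>a] = -11·(32/5)·(16-(48/5))·(2·16·(48/5)-(32/5)²-(48/5)²)/(6·16·100000) = -47872/5859375 m
Load 2 — triangular load w₀=-5 kN/m (0→w₀ over full span):
  y_2 = -w₀x(7L⁴-10L²x²+3x⁴)/(360LEI) = -(-5)·(48/5)·(7·16⁴-10·16²·(48/5)²+3·(48/5)⁴)/(360·16·100000) = 606208/29296875 m
Load 3 — uniform load w=-3 kN/m over full span:
  y_3 = -wx(L³-2Lx²+x³)/(24EI) = -(-3)·(48/5)·(16³-2·16·(48/5)²+(48/5)³)/(24·100000) = 47616/1953125 m
Load 4 — applied couple M₀=18 kN·m at a=32/3 m (b=L-a=16/3):
  y_4 = (M₀x³/(6L)+C₁x)/EI  [x≤a] with C₁=M₀(3b²-L²)/(6L)=-32 = (18·(48/5)³/(6·16)+(-32)·(48/5))/100000 = -552/390625 m
Superposition: y = Σ y_i = 1039688/29296875 m ≈ 0.035488 m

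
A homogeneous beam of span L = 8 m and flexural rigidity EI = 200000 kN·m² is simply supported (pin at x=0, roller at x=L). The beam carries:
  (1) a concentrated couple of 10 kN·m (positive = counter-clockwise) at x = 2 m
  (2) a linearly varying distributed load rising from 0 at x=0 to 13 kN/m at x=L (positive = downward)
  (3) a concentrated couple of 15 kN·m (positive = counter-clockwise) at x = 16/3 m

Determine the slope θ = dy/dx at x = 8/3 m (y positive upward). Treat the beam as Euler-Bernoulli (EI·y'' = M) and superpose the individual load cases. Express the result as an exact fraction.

θ(8/3) = -172381/486000000 rad

Load 1 — applied couple M₀=10 kN·m at a=2 m (b=L-a=6):
  θ_1 = (M₀x²/(2L)-M₀(x-a)+C₁)/EI  [x>a] with C₁=M₀(3b²-L²)/(6L)=55/6 = (10·(8/3)²/(2·8)-10·((8/3)-2)+(55/6))/200000 = 1/28800 rad
Load 2 — triangular load w₀=13 kN/m (0→w₀ over full span):
  θ_2 = -w₀(7L⁴-30L²x²+15x⁴)/(360LEI) = -13·(7·8⁴-30·8²·(8/3)²+15·(8/3)⁴)/(360·8·200000) = -1352/3796875 rad
Load 3 — applied couple M₀=15 kN·m at a=16/3 m (b=L-a=8/3):
  θ_3 = (M₀x²/(2L)+C₁)/EI  [x≤a] with C₁=M₀(3b²-L²)/(6L)=-40/3 = (15·(8/3)²/(2·8)+(-40/3))/200000 = -1/30000 rad
Superposition: θ = Σ θ_i = -172381/486000000 rad ≈ -0.000355 rad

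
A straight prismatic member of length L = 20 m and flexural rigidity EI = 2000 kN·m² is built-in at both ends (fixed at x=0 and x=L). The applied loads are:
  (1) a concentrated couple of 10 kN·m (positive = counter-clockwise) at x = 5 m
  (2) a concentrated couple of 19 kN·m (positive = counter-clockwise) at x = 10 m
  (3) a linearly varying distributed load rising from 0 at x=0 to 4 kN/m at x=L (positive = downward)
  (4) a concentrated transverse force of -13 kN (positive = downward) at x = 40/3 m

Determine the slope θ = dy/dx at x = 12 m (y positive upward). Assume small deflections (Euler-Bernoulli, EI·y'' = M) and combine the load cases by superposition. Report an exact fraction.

Load 1 — applied couple M₀=10 kN·m at a=5 m (b=L-a=15):
  θ_1 = (R_Ax²/2 - M_Ax - M₀(x-a))/EI  [x>a] with R_A=9/16, M_A=-15/8 = ((9/16)·12²/2 - (-15/8)·12 - 10·(12-5))/2000 = -7/2000 rad
Load 2 — applied couple M₀=19 kN·m at a=10 m (b=L-a=10):
  θ_2 = (R_Ax²/2 - M_Ax - M₀(x-a))/EI  [x>a] with R_A=57/40, M_A=19/4 = ((57/40)·12²/2 - (19/4)·12 - 19·(12-10))/2000 = 19/5000 rad
Load 3 — triangular load w₀=4 kN/m (0→w₀ over full span):
  θ_3 = -w₀(2x(L-x)(L-2x)(x+2L)+x²(L-x)²)/(120LEI) = -4·(2·12·(20-12)·(20-2·12)·(12+2·20)+12²·(20-12)²)/(120·20·2000) = 16/625 rad
Load 4 — point force P=-13 kN at a=40/3 m (b=L-a=20/3):
  θ_4 = -Pb²x(2aL-(3a+b)x)/(2L³EI)  [x≤a] = -(-13)·(20/3)²·12·(2·(40/3)·20-(3·(40/3)+(20/3))·12)/(2·20³·2000) = -13/2250 rad
Superposition: θ = Σ θ_i = 1811/90000 rad ≈ 0.020122 rad

θ(12) = 1811/90000 rad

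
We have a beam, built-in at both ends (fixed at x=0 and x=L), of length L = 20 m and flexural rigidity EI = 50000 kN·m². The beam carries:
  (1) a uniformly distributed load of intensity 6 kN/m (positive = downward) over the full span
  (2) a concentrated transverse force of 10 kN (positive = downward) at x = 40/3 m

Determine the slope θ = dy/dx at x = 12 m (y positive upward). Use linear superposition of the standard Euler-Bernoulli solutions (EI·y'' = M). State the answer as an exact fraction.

θ(12) = 113/28125 rad

Load 1 — uniform load w=6 kN/m over full span:
  θ_1 = -wx(L-x)(L-2x)/(12EI) = -6·12·(20-12)·(20-2·12)/(12·50000) = 12/3125 rad
Load 2 — point force P=10 kN at a=40/3 m (b=L-a=20/3):
  θ_2 = -Pb²x(2aL-(3a+b)x)/(2L³EI)  [x≤a] = -10·(20/3)²·12·(2·(40/3)·20-(3·(40/3)+(20/3))·12)/(2·20³·50000) = 1/5625 rad
Superposition: θ = Σ θ_i = 113/28125 rad ≈ 0.004018 rad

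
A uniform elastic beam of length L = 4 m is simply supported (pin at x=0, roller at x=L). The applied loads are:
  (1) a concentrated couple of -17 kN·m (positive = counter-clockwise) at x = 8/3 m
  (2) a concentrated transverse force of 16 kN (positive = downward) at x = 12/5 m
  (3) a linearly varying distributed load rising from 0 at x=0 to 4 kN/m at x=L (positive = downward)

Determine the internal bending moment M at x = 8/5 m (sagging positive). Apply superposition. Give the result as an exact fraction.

M(8/5) = 878/125 kN·m

Load 1 — applied couple M₀=-17 kN·m at a=8/3 m (b=L-a=4/3):
  M_1 = M₀x/L  [x≤a] = (-17)·(8/5)/4 = -34/5 kN·m
Load 2 — point force P=16 kN at a=12/5 m (b=L-a=8/5):
  M_2 = Pbx/L  [x≤a] = 16·(8/5)·(8/5)/4 = 256/25 kN·m
Load 3 — triangular load w₀=4 kN/m (0→w₀ over full span):
  M_3 = w₀Lx/6 - w₀x³/(6L) = 4·4·(8/5)/6 - 4·(8/5)³/(6·4) = 448/125 kN·m
Superposition: M = Σ M_i = 878/125 kN·m ≈ 7.024000 kN·m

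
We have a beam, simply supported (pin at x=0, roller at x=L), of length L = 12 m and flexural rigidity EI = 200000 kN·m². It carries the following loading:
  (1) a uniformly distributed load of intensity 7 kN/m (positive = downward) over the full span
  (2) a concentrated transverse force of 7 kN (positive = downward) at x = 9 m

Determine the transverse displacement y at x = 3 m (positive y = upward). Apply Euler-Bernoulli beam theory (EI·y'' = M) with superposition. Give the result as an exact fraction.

Load 1 — uniform load w=7 kN/m over full span:
  y_1 = -wx(L³-2Lx²+x³)/(24EI) = -7·3·(12³-2·12·3²+3³)/(24·200000) = -10773/1600000 m
Load 2 — point force P=7 kN at a=9 m (b=L-a=3):
  y_2 = -Pbx(L²-b²-x²)/(6LEI)  [x≤a] = -7·3·3·(12²-3²-3²)/(6·12·200000) = -441/800000 m
Superposition: y = Σ y_i = -2331/320000 m ≈ -0.007284 m

y(3) = -2331/320000 m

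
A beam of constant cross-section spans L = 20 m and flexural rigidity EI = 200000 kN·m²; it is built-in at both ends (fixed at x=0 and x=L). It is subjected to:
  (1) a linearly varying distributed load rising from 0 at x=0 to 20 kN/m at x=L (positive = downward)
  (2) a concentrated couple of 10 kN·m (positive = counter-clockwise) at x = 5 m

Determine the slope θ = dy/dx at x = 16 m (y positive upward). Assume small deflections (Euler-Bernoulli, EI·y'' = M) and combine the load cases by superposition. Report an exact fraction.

θ(16) = 253/75000 rad

Load 1 — triangular load w₀=20 kN/m (0→w₀ over full span):
  θ_1 = -w₀(2x(L-x)(L-2x)(x+2L)+x²(L-x)²)/(120LEI) = -20·(2·16·(20-16)·(20-2·16)·(16+2·20)+16²·(20-16)²)/(120·20·200000) = 32/9375 rad
Load 2 — applied couple M₀=10 kN·m at a=5 m (b=L-a=15):
  θ_2 = (R_Ax²/2 - M_Ax - M₀(x-a))/EI  [x>a] with R_A=9/16, M_A=-15/8 = ((9/16)·16²/2 - (-15/8)·16 - 10·(16-5))/200000 = -1/25000 rad
Superposition: θ = Σ θ_i = 253/75000 rad ≈ 0.003373 rad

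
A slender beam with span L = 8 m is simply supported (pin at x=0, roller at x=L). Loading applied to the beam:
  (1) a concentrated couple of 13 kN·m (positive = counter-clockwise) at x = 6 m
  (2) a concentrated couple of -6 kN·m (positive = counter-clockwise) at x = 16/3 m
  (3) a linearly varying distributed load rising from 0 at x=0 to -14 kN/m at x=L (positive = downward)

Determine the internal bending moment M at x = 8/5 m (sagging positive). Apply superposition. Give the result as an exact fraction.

M(8/5) = -3409/125 kN·m

Load 1 — applied couple M₀=13 kN·m at a=6 m (b=L-a=2):
  M_1 = M₀x/L  [x≤a] = 13·(8/5)/8 = 13/5 kN·m
Load 2 — applied couple M₀=-6 kN·m at a=16/3 m (b=L-a=8/3):
  M_2 = M₀x/L  [x≤a] = (-6)·(8/5)/8 = -6/5 kN·m
Load 3 — triangular load w₀=-14 kN/m (0→w₀ over full span):
  M_3 = w₀Lx/6 - w₀x³/(6L) = (-14)·8·(8/5)/6 - (-14)·(8/5)³/(6·8) = -3584/125 kN·m
Superposition: M = Σ M_i = -3409/125 kN·m ≈ -27.272000 kN·m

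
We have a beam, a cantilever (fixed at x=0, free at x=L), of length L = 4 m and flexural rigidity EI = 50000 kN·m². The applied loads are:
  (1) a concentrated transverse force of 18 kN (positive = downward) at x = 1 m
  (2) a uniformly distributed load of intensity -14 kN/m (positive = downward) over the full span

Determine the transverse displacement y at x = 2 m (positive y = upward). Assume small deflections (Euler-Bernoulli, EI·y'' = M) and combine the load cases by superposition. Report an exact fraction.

Load 1 — point force P=18 kN at a=1 m (b=L-a=3):
  y_1 = -Pa²(3x-a)/(6EI)  [x>a] = -18·1²·(3·2-1)/(6·50000) = -3/10000 m
Load 2 — uniform load w=-14 kN/m over full span:
  y_2 = -wx²(x²-4Lx+6L²)/(24EI) = -(-14)·2²·(2²-4·4·2+6·4²)/(24·50000) = 119/37500 m
Superposition: y = Σ y_i = 431/150000 m ≈ 0.002873 m

y(2) = 431/150000 m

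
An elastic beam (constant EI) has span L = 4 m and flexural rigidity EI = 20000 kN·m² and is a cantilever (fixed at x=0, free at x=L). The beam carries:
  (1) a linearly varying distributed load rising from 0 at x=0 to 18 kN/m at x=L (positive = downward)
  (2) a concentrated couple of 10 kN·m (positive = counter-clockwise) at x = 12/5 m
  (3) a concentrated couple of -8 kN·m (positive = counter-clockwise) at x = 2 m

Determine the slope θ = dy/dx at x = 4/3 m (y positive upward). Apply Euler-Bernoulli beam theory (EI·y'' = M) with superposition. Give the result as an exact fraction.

Load 1 — triangular load w₀=18 kN/m (0→w₀ over full span):
  θ_1 = (w₀Lx²/4-w₀L²x/3-w₀x⁴/(24L))/EI = (18·4·(4/3)²/4-18·4²·(4/3)/3-18·(4/3)⁴/(24·4))/20000 = -163/33750 rad
Load 2 — applied couple M₀=10 kN·m at a=12/5 m (b=L-a=8/5):
  θ_2 = M₀x/EI  [x≤a] = 10·(4/3)/20000 = 1/1500 rad
Load 3 — applied couple M₀=-8 kN·m at a=2 m (b=L-a=2):
  θ_3 = M₀x/EI  [x≤a] = (-8)·(4/3)/20000 = -1/1875 rad
Superposition: θ = Σ θ_i = -317/67500 rad ≈ -0.004696 rad

θ(4/3) = -317/67500 rad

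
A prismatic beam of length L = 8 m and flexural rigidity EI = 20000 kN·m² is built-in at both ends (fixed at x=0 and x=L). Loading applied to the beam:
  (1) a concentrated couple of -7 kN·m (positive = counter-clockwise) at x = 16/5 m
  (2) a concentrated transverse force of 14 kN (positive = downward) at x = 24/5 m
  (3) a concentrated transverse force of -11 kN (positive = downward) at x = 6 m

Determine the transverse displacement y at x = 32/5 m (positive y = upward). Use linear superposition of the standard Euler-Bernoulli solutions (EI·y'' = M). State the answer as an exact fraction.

Load 1 — applied couple M₀=-7 kN·m at a=16/5 m (b=L-a=24/5):
  y_1 = (R_Ax³/6 - M_Ax²/2 - M₀(x-a)²/2)/EI  [x>a] with R_A=-63/50, M_A=-21/25 = ((-63/50)·(32/5)³/6 - (-21/25)·(32/5)²/2 - (-7)·((32/5)-(16/5))²/2)/20000 = -196/1953125 m
Load 2 — point force P=14 kN at a=24/5 m (b=L-a=16/5):
  y_2 = -Pa²(L-x)²(3bL-(3b+a)(L-x))/(6L³EI)  [x>a] = -14·(24/5)²·(8-(32/5))²·(3·(16/5)·8-(3·(16/5)+(24/5))·(8-(32/5)))/(6·8³·20000) = -7056/9765625 m
Load 3 — point force P=-11 kN at a=6 m (b=L-a=2):
  y_3 = -Pa²(L-x)²(3bL-(3b+a)(L-x))/(6L³EI)  [x>a] = -(-11)·6²·(8-(32/5))²·(3·2·8-(3·2+6)·(8-(32/5)))/(6·8³·20000) = 297/625000 m
Superposition: y = Σ y_i = -27163/78125000 m ≈ -0.000348 m

y(32/5) = -27163/78125000 m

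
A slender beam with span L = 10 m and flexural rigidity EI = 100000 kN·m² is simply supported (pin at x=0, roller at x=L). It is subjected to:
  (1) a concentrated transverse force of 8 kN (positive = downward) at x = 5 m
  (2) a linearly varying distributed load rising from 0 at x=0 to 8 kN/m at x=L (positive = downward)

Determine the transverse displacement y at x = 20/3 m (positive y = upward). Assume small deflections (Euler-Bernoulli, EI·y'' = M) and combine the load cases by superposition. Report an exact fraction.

Load 1 — point force P=8 kN at a=5 m (b=L-a=5):
  y_1 = -Pa(L-x)(2Lx-a²-x²)/(6LEI)  [x>a] = -8·5·(10-(20/3))·(2·10·(20/3)-5²-(20/3)²)/(6·10·100000) = -23/16200 m
Load 2 — triangular load w₀=8 kN/m (0→w₀ over full span):
  y_2 = -w₀x(7L⁴-10L²x²+3x⁴)/(360LEI) = -8·(20/3)·(7·10⁴-10·10²·(20/3)²+3·(20/3)⁴)/(360·10·100000) = -17/3645 m
Superposition: y = Σ y_i = -887/145800 m ≈ -0.006084 m

y(20/3) = -887/145800 m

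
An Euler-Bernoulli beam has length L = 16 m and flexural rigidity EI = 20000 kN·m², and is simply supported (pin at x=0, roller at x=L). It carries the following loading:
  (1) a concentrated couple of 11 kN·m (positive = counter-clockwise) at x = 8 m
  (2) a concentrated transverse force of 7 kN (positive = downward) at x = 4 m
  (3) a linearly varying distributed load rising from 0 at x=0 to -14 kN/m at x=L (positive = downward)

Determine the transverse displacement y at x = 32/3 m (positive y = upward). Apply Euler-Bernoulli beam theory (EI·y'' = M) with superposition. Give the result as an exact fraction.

Load 1 — applied couple M₀=11 kN·m at a=8 m (b=L-a=8):
  y_1 = (M₀x³/(6L)-M₀(x-a)²/2+C₁x)/EI  [x>a] with C₁=M₀(3b²-L²)/(6L)=-22/3 = (11·(32/3)³/(6·16)-11·((32/3)-8)²/2+(-22/3)·(32/3))/20000 = 11/10125 m
Load 2 — point force P=7 kN at a=4 m (b=L-a=12):
  y_2 = -Pa(L-x)(2Lx-a²-x²)/(6LEI)  [x>a] = -7·4·(16-(32/3))·(2·16·(32/3)-4²-(32/3)²)/(6·16·20000) = -833/50625 m
Load 3 — triangular load w₀=-14 kN/m (0→w₀ over full span):
  y_3 = -w₀x(7L⁴-10L²x²+3x⁴)/(360LEI) = -(-14)·(32/3)·(7·16⁴-10·16²·(32/3)²+3·(32/3)⁴)/(360·16·20000) = 121856/455625 m
Superposition: y = Σ y_i = 114854/455625 m ≈ 0.252080 m

y(32/3) = 114854/455625 m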